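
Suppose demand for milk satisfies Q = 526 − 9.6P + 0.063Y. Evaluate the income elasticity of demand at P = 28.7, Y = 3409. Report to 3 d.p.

At P = 28.7, Y = 3409: Q = 465.247.
Holding P constant, ∂Q/∂Y = 0.063.
η_Y = (∂Q/∂Y)·(Y/Q) = 0.063 × (3409/465.247) = 0.462.

0.462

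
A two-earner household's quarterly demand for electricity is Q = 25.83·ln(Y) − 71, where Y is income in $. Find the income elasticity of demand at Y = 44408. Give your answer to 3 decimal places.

At Y = 44408: Q = 205.411.
dQ/dY = 25.83/Y = 0.000581652 at this income.
η = (dQ/dY)·(Y/Q) = 0.000581652 × (44408/205.411) = 0.126.

0.126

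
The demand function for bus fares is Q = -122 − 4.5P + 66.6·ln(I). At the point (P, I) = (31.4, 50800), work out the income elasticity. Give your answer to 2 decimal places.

0.15

At P = 31.4, I = 50800: Q = 458.354.
Holding P constant, ∂Q/∂I = 66.6/I = 0.00131102.
η_I = (∂Q/∂I)·(I/Q) = 0.00131102 × (50800/458.354) = 0.15.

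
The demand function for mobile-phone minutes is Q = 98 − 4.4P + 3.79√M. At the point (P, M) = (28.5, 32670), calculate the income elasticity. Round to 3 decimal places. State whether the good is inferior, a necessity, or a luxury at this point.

At P = 28.5, M = 32670: Q = 657.637.
Holding P constant, ∂Q/∂M = 3.79/(2√M) = 0.0104842.
η_M = (∂Q/∂M)·(M/Q) = 0.0104842 × (32670/657.637) = 0.521.
Since 0 < η < 1, this is a necessity.

0.521 (necessity)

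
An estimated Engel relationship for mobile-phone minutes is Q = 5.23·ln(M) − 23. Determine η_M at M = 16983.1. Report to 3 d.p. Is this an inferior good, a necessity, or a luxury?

0.187 (necessity)

At M = 16983.1: Q = 27.940.
dQ/dM = 5.23/M = 0.000307953 at this income.
η = (dQ/dM)·(M/Q) = 0.000307953 × (16983.1/27.940) = 0.187.
Since 0 < η < 1, the good is a necessity.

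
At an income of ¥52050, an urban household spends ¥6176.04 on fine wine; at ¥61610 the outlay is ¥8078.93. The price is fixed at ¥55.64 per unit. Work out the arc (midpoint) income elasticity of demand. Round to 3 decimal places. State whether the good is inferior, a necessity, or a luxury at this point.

1.587 (luxury)

With a constant price, Q₁ = 6176.04/55.64 = 111.000 and Q₂ = 8078.93/55.64 = 145.200 (equivalently, work directly with expenditure since P cancels).
Midpoint %ΔQ = (8078.93 − 6176.04)/7127.49 = 0.26698; midpoint %ΔI = (61610 − 52050)/56830 = 0.16822.
η = 0.26698 / 0.16822 = 1.587.
η > 1 ⇒ luxury.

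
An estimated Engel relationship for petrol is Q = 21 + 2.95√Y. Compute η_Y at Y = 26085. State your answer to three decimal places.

At Y = 26085: Q = 497.450.
dQ/dY = 2.95/(2√Y) = 0.00913265 at this income.
η = (dQ/dY)·(Y/Q) = 0.00913265 × (26085/497.450) = 0.479.

0.479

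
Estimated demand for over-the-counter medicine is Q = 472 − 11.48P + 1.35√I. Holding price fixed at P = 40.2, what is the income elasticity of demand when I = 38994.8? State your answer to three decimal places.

At P = 40.2, I = 38994.8: Q = 277.090.
Holding P constant, ∂Q/∂I = 1.35/(2√I) = 0.00341822.
η_I = (∂Q/∂I)·(I/Q) = 0.00341822 × (38994.8/277.090) = 0.481.

0.481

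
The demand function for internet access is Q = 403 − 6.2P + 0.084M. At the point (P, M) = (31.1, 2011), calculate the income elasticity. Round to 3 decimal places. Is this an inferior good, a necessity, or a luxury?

0.446 (necessity)

At P = 31.1, M = 2011: Q = 379.104.
Holding P constant, ∂Q/∂M = 0.084.
η_M = (∂Q/∂M)·(M/Q) = 0.084 × (2011/379.104) = 0.446.
Since 0 < η < 1, this is a necessity.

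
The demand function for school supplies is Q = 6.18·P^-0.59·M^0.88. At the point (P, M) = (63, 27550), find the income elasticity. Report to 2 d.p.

For a multiplicative demand Q = A·P^α·M^β, the income elasticity is β everywhere.
Here β = 0.88, so η = 0.88.

0.88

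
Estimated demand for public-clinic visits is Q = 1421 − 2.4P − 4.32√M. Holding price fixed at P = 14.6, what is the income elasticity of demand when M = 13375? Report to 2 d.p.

At P = 14.6, M = 13375: Q = 886.351.
Holding P constant, ∂Q/∂M = -4.32/(2√M) = -0.018677.
η_M = (∂Q/∂M)·(M/Q) = -0.018677 × (13375/886.351) = -0.28.

-0.28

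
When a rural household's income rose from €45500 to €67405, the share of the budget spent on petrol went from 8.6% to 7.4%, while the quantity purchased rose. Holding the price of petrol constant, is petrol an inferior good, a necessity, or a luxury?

Quantity rises but the budget share falls as income rises, so 0 < η < 1.

necessity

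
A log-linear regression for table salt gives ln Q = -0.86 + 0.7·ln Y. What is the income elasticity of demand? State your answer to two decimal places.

In a log-linear demand, the coefficient on ln Y is the income elasticity.
So η = 0.70.

0.70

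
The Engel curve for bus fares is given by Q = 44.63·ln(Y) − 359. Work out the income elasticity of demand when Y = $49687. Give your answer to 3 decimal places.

0.361

At Y = 49687: Q = 123.606.
dQ/dY = 44.63/Y = 0.000898223 at this income.
η = (dQ/dY)·(Y/Q) = 0.000898223 × (49687/123.606) = 0.361.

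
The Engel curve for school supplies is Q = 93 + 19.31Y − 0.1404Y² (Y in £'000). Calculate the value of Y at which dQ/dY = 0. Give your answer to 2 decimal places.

68.77

dQ/dY = 19.31 − 0.2808Y.
The good is inferior where dQ/dY < 0. Setting dQ/dY = 0 gives Y = 19.31 / 0.2808 = 68.77.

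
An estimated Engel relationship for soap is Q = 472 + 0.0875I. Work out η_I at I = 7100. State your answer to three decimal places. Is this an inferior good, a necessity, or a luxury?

0.568 (necessity)

At I = 7100: Q = 1093.250.
dQ/dI = 0.0875.
η = (dQ/dI)·(I/Q) = 0.0875 × (7100/1093.250) = 0.568.
Since 0 < η < 1, the good is a necessity.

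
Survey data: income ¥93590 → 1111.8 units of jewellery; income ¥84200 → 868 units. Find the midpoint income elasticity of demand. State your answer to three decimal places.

ΔQ = 868 − 1111.8 = -243.8; midpoint Q̄ = (1111.8 + 868)/2 = 989.9.
ΔI = 84200 − 93590 = -9390; midpoint Ī = (93590 + 84200)/2 = 88895.
η = (ΔQ/Q̄) ÷ (ΔI/Ī) = (-243.8/989.9) ÷ (-9390/88895) = 2.332.

2.332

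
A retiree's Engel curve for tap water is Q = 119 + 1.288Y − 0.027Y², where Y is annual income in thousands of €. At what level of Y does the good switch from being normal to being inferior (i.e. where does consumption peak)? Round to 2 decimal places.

23.85

dQ/dY = 1.288 − 0.054Y.
The good is inferior where dQ/dY < 0. Setting dQ/dY = 0 gives Y = 1.288 / 0.054 = 23.85.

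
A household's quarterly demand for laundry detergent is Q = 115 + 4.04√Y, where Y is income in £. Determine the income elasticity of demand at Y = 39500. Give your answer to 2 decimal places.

At Y = 39500: Q = 917.934.
dQ/dY = 4.04/(2√Y) = 0.0101637 at this income.
η = (dQ/dY)·(Y/Q) = 0.0101637 × (39500/917.934) = 0.44.

0.44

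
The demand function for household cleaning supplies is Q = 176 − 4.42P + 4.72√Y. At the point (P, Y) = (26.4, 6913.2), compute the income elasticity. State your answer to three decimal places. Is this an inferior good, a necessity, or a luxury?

0.434 (necessity)

At P = 26.4, Y = 6913.2: Q = 451.759.
Holding P constant, ∂Q/∂Y = 4.72/(2√Y) = 0.0283839.
η_Y = (∂Q/∂Y)·(Y/Q) = 0.0283839 × (6913.2/451.759) = 0.434.
Since 0 < η < 1, this is a necessity.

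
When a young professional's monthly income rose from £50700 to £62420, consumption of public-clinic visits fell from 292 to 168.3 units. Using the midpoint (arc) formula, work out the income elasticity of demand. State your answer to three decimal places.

ΔQ = 168.3 − 292 = -123.7; midpoint Q̄ = (292 + 168.3)/2 = 230.15.
ΔI = 62420 − 50700 = 11720; midpoint Ī = (50700 + 62420)/2 = 56560.
η = (ΔQ/Q̄) ÷ (ΔI/Ī) = (-123.7/230.15) ÷ (11720/56560) = -2.594.

-2.594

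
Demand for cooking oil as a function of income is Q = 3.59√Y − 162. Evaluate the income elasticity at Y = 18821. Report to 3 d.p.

At Y = 18821: Q = 330.511.
dQ/dY = 3.59/(2√Y) = 0.0130841 at this income.
η = (dQ/dY)·(Y/Q) = 0.0130841 × (18821/330.511) = 0.745.

0.745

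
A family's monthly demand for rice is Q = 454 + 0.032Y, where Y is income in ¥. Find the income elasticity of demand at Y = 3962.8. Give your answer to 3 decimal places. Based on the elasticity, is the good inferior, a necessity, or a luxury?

At Y = 3962.8: Q = 580.810.
dQ/dY = 0.032.
η = (dQ/dY)·(Y/Q) = 0.032 × (3962.8/580.810) = 0.218.
Since 0 < η < 1, the good is a necessity.

0.218 (necessity)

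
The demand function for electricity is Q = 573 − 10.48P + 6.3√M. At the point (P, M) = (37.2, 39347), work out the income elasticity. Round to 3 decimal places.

At P = 37.2, M = 39347: Q = 1432.817.
Holding P constant, ∂Q/∂M = 6.3/(2√M) = 0.0158802.
η_M = (∂Q/∂M)·(M/Q) = 0.0158802 × (39347/1432.817) = 0.436.

0.436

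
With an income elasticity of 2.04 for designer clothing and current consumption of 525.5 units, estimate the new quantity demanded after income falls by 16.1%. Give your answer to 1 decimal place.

352.9

%ΔQ ≈ η × %ΔI = 2.04 × (-16.1%) = -32.844%.
New Q ≈ 525.5 × (1 − 0.32844) = 352.9.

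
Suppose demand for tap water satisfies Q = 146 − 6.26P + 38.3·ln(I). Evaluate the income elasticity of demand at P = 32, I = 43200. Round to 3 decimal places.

0.108

At P = 32, I = 43200: Q = 354.479.
Holding P constant, ∂Q/∂I = 38.3/I = 0.000886574.
η_I = (∂Q/∂I)·(I/Q) = 0.000886574 × (43200/354.479) = 0.108.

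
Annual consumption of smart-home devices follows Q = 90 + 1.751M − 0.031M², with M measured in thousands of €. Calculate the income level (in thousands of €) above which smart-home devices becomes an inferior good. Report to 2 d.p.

dQ/dM = 1.751 − 0.062M.
The good is inferior where dQ/dM < 0. Setting dQ/dM = 0 gives M = 1.751 / 0.062 = 28.24.

28.24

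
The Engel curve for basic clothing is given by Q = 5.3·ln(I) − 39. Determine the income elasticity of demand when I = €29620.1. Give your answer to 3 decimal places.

At I = 29620.1: Q = 15.570.
dQ/dI = 5.3/I = 0.000178933 at this income.
η = (dQ/dI)·(I/Q) = 0.000178933 × (29620.1/15.570) = 0.340.

0.340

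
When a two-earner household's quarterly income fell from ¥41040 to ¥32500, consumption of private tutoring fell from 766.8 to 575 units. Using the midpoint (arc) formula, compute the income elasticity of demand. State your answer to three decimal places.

1.231

ΔQ = 575 − 766.8 = -191.8; midpoint Q̄ = (766.8 + 575)/2 = 670.9.
ΔI = 32500 − 41040 = -8540; midpoint Ī = (41040 + 32500)/2 = 36770.
η = (ΔQ/Q̄) ÷ (ΔI/Ī) = (-191.8/670.9) ÷ (-8540/36770) = 1.231.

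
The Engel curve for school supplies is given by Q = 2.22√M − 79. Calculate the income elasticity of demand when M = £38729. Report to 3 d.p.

0.610

At M = 38729: Q = 357.889.
dQ/dM = 2.22/(2√M) = 0.00564033 at this income.
η = (dQ/dM)·(M/Q) = 0.00564033 × (38729/357.889) = 0.610.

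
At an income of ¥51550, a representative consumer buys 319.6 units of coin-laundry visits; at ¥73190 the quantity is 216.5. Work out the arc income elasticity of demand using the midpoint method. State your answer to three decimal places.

ΔQ = 216.5 − 319.6 = -103.1; midpoint Q̄ = (319.6 + 216.5)/2 = 268.05.
ΔI = 73190 − 51550 = 21640; midpoint Ī = (51550 + 73190)/2 = 62370.
η = (ΔQ/Q̄) ÷ (ΔI/Ī) = (-103.1/268.05) ÷ (21640/62370) = -1.109.

-1.109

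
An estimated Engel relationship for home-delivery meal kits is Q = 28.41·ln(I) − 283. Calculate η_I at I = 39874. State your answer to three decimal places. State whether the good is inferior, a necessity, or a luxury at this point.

At I = 39874: Q = 17.961.
dQ/dI = 28.41/I = 0.000712494 at this income.
η = (dQ/dI)·(I/Q) = 0.000712494 × (39874/17.961) = 1.582.
Since η > 1, the good is a luxury.

1.582 (luxury)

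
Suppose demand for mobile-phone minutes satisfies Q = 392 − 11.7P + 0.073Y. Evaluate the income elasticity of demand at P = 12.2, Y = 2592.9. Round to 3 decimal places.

At P = 12.2, Y = 2592.9: Q = 438.542.
Holding P constant, ∂Q/∂Y = 0.073.
η_Y = (∂Q/∂Y)·(Y/Q) = 0.073 × (2592.9/438.542) = 0.432.

0.432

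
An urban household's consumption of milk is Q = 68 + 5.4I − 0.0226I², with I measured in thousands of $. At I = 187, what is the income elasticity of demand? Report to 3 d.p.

At I = 187: Q = 287.5006.
dQ/dI = 5.4 − 0.0452I = -3.05240.
η = (dQ/dI)·(I/Q) = -3.05240 × (187/287.5006) = -1.985.

-1.985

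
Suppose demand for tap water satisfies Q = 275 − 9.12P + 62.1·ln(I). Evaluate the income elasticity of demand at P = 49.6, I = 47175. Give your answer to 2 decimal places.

At P = 49.6, I = 47175: Q = 490.945.
Holding P constant, ∂Q/∂I = 62.1/I = 0.00131638.
η_I = (∂Q/∂I)·(I/Q) = 0.00131638 × (47175/490.945) = 0.13.

0.13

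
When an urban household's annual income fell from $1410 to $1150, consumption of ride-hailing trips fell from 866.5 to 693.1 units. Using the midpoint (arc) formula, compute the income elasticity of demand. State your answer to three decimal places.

ΔQ = 693.1 − 866.5 = -173.4; midpoint Q̄ = (866.5 + 693.1)/2 = 779.8.
ΔI = 1150 − 1410 = -260; midpoint Ī = (1410 + 1150)/2 = 1280.
η = (ΔQ/Q̄) ÷ (ΔI/Ī) = (-173.4/779.8) ÷ (-260/1280) = 1.095.

1.095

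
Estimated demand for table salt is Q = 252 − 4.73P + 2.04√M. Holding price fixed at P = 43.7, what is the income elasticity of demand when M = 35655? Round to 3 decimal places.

0.447

At P = 43.7, M = 35655: Q = 430.503.
Holding P constant, ∂Q/∂M = 2.04/(2√M) = 0.00540182.
η_M = (∂Q/∂M)·(M/Q) = 0.00540182 × (35655/430.503) = 0.447.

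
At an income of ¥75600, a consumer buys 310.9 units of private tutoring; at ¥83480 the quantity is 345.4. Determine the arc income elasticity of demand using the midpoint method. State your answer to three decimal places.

ΔQ = 345.4 − 310.9 = 34.5; midpoint Q̄ = (310.9 + 345.4)/2 = 328.15.
ΔI = 83480 − 75600 = 7880; midpoint Ī = (75600 + 83480)/2 = 79540.
η = (ΔQ/Q̄) ÷ (ΔI/Ī) = (34.5/328.15) ÷ (7880/79540) = 1.061.

1.061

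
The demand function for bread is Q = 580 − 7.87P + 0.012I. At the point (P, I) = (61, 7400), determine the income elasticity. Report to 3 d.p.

0.471

At P = 61, I = 7400: Q = 188.730.
Holding P constant, ∂Q/∂I = 0.012.
η_I = (∂Q/∂I)·(I/Q) = 0.012 × (7400/188.730) = 0.471.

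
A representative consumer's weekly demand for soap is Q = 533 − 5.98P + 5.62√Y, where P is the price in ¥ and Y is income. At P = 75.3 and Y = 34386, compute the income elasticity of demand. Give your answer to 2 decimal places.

At P = 75.3, Y = 34386: Q = 1124.849.
Holding P constant, ∂Q/∂Y = 5.62/(2√Y) = 0.0151536.
η_Y = (∂Q/∂Y)·(Y/Q) = 0.0151536 × (34386/1124.849) = 0.46.

0.46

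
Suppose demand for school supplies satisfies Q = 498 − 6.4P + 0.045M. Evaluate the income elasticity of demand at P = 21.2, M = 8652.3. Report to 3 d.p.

0.518

At P = 21.2, M = 8652.3: Q = 751.673.
Holding P constant, ∂Q/∂M = 0.045.
η_M = (∂Q/∂M)·(M/Q) = 0.045 × (8652.3/751.673) = 0.518.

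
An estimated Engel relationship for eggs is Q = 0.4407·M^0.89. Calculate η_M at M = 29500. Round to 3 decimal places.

0.890

For Q = A·M^β the income elasticity is constant and equal to β.
Here β = 0.89, so η = 0.890.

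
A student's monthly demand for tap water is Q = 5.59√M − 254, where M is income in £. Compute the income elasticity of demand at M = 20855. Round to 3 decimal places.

0.730

At M = 20855: Q = 553.266.
dQ/dM = 5.59/(2√M) = 0.0193543 at this income.
η = (dQ/dM)·(M/Q) = 0.0193543 × (20855/553.266) = 0.730.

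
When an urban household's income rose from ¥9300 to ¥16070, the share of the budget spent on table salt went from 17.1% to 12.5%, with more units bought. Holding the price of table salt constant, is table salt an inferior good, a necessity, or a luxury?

necessity

Quantity rises but the budget share falls as income rises, so 0 < η < 1.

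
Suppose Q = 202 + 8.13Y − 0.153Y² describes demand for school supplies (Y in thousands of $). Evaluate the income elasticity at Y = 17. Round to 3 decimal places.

0.168

At Y = 17: Q = 295.9930.
dQ/dY = 8.13 − 0.306Y = 2.92800.
η = (dQ/dY)·(Y/Q) = 2.92800 × (17/295.9930) = 0.168.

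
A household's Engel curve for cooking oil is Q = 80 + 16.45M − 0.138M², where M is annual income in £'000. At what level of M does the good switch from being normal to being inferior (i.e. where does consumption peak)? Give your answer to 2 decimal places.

59.60

dQ/dM = 16.45 − 0.276M.
The good is inferior where dQ/dM < 0. Setting dQ/dM = 0 gives M = 16.45 / 0.276 = 59.60.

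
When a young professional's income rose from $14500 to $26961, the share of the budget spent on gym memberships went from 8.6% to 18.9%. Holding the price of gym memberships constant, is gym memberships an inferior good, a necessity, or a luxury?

luxury

The budget share rises as income rises, so η > 1.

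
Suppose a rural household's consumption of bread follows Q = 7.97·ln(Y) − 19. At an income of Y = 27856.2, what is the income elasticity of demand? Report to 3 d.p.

At Y = 27856.2: Q = 62.571.
dQ/dY = 7.97/Y = 0.000286112 at this income.
η = (dQ/dY)·(Y/Q) = 0.000286112 × (27856.2/62.571) = 0.127.

0.127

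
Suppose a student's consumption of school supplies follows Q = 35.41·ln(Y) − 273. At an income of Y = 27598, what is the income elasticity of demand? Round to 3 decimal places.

0.397

At Y = 27598: Q = 89.085.
dQ/dY = 35.41/Y = 0.00128306 at this income.
η = (dQ/dY)·(Y/Q) = 0.00128306 × (27598/89.085) = 0.397.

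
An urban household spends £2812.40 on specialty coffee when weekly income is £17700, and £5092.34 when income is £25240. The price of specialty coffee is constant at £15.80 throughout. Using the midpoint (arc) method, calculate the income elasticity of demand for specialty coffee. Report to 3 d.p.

With a constant price, Q₁ = 2812.40/15.80 = 178.000 and Q₂ = 5092.34/15.80 = 322.300 (equivalently, work directly with expenditure since P cancels).
Midpoint %ΔQ = (5092.34 − 2812.40)/3952.37 = 0.57685; midpoint %ΔI = (25240 − 17700)/21470 = 0.35119.
η = 0.57685 / 0.35119 = 1.643.

1.643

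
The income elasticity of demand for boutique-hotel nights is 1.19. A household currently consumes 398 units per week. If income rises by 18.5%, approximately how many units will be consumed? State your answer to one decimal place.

%ΔQ ≈ η × %ΔI = 1.19 × 18.5% = 22.015%.
New Q ≈ 398 × (1 + 0.22015) = 485.6.

485.6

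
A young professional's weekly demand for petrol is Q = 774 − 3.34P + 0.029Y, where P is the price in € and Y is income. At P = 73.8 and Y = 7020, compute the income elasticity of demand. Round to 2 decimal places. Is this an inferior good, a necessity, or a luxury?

0.28 (necessity)

At P = 73.8, Y = 7020: Q = 731.088.
Holding P constant, ∂Q/∂Y = 0.029.
η_Y = (∂Q/∂Y)·(Y/Q) = 0.029 × (7020/731.088) = 0.28.
Since 0 < η < 1, this is a necessity.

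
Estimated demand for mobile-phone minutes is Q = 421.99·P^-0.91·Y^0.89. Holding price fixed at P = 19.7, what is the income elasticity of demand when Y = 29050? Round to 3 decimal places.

0.890

For a multiplicative demand Q = A·P^α·Y^β, the income elasticity is β everywhere.
Here β = 0.89, so η = 0.890.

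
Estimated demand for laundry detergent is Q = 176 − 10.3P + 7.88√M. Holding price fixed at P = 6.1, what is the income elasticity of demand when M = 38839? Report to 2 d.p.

At P = 6.1, M = 38839: Q = 1666.130.
Holding P constant, ∂Q/∂M = 7.88/(2√M) = 0.0199923.
η_M = (∂Q/∂M)·(M/Q) = 0.0199923 × (38839/1666.130) = 0.47.

0.47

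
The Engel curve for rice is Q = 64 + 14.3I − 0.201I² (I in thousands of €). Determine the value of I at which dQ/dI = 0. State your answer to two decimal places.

dQ/dI = 14.3 − 0.402I.
The good is inferior where dQ/dI < 0. Setting dQ/dI = 0 gives I = 14.3 / 0.402 = 35.57.

35.57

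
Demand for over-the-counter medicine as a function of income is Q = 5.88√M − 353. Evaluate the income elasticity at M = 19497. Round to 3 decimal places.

0.877

At M = 19497: Q = 468.034.
dQ/dM = 5.88/(2√M) = 0.0210554 at this income.
η = (dQ/dM)·(M/Q) = 0.0210554 × (19497/468.034) = 0.877.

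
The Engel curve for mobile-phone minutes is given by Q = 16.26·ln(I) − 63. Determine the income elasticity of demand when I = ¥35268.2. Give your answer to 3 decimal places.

0.152

At I = 35268.2: Q = 107.254.
dQ/dI = 16.26/I = 0.000461039 at this income.
η = (dQ/dI)·(I/Q) = 0.000461039 × (35268.2/107.254) = 0.152.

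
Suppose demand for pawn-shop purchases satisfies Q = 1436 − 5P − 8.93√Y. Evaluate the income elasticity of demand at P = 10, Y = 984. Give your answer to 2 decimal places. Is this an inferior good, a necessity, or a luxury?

At P = 10, Y = 984: Q = 1105.877.
Holding P constant, ∂Q/∂Y = -8.93/(2√Y) = -0.142339.
η_Y = (∂Q/∂Y)·(Y/Q) = -0.142339 × (984/1105.877) = -0.13.
Since η < 0, this is an inferior good.

-0.13 (inferior good)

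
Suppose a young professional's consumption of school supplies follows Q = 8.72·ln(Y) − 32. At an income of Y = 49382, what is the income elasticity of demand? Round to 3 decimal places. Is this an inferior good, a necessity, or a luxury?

0.140 (necessity)

At Y = 49382: Q = 62.240.
dQ/dY = 8.72/Y = 0.000176583 at this income.
η = (dQ/dY)·(Y/Q) = 0.000176583 × (49382/62.240) = 0.140.
Since 0 < η < 1, the good is a necessity.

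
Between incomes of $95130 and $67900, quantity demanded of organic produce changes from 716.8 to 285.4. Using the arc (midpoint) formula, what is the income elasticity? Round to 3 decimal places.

2.577

ΔQ = 285.4 − 716.8 = -431.4; midpoint Q̄ = (716.8 + 285.4)/2 = 501.1.
ΔI = 67900 − 95130 = -27230; midpoint Ī = (95130 + 67900)/2 = 81515.
η = (ΔQ/Q̄) ÷ (ΔI/Ī) = (-431.4/501.1) ÷ (-27230/81515) = 2.577.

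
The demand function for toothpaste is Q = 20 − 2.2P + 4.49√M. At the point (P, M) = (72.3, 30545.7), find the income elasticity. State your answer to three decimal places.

At P = 72.3, M = 30545.7: Q = 645.672.
Holding P constant, ∂Q/∂M = 4.49/(2√M) = 0.0128452.
η_M = (∂Q/∂M)·(M/Q) = 0.0128452 × (30545.7/645.672) = 0.608.

0.608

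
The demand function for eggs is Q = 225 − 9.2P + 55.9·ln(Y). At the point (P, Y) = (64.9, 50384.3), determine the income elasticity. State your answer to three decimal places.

0.240

At P = 64.9, Y = 50384.3: Q = 233.174.
Holding P constant, ∂Q/∂Y = 55.9/Y = 0.00110947.
η_Y = (∂Q/∂Y)·(Y/Q) = 0.00110947 × (50384.3/233.174) = 0.240.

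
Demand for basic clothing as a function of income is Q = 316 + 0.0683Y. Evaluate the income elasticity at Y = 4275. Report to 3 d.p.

0.480

At Y = 4275: Q = 607.983.
dQ/dY = 0.0683.
η = (dQ/dY)·(Y/Q) = 0.0683 × (4275/607.983) = 0.480.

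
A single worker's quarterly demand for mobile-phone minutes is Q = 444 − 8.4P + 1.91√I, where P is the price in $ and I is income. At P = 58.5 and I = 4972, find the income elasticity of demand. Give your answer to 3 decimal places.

At P = 58.5, I = 4972: Q = 87.279.
Holding P constant, ∂Q/∂I = 1.91/(2√I) = 0.0135437.
η_I = (∂Q/∂I)·(I/Q) = 0.0135437 × (4972/87.279) = 0.772.

0.772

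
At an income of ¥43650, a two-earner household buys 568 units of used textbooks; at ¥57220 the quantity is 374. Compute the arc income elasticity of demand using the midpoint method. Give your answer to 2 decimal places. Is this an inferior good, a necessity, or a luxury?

ΔQ = 374 − 568 = -194; midpoint Q̄ = (568 + 374)/2 = 471.
ΔI = 57220 − 43650 = 13570; midpoint Ī = (43650 + 57220)/2 = 50435.
η = (ΔQ/Q̄) ÷ (ΔI/Ī) = (-194/471) ÷ (13570/50435) = -1.53.
η < 0 ⇒ inferior good.

-1.53 (inferior good)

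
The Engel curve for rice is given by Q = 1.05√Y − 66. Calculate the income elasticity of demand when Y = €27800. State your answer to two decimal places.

0.80

At Y = 27800: Q = 109.070.
dQ/dY = 1.05/(2√Y) = 0.00314874 at this income.
η = (dQ/dY)·(Y/Q) = 0.00314874 × (27800/109.070) = 0.80.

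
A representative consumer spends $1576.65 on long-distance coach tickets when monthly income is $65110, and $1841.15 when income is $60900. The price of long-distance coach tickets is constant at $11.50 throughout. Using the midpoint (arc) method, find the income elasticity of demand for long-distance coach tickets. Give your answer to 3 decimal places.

With a constant price, Q₁ = 1576.65/11.50 = 137.100 and Q₂ = 1841.15/11.50 = 160.100 (equivalently, work directly with expenditure since P cancels).
Midpoint %ΔQ = (1841.15 − 1576.65)/1708.90 = 0.15478; midpoint %ΔI = (60900 − 65110)/63005 = -0.06682.
η = 0.15478 / -0.06682 = -2.316.

-2.316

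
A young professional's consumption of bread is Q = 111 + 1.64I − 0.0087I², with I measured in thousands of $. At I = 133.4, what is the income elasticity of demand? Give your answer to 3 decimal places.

-0.519

At I = 133.4: Q = 174.9546.
dQ/dI = 1.64 − 0.0174I = -0.68116.
η = (dQ/dI)·(I/Q) = -0.68116 × (133.4/174.9546) = -0.519.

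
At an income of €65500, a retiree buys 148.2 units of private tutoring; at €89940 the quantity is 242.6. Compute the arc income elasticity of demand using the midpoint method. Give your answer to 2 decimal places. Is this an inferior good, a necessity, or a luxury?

1.54 (luxury)

ΔQ = 242.6 − 148.2 = 94.4; midpoint Q̄ = (148.2 + 242.6)/2 = 195.4.
ΔI = 89940 − 65500 = 24440; midpoint Ī = (65500 + 89940)/2 = 77720.
η = (ΔQ/Q̄) ÷ (ΔI/Ī) = (94.4/195.4) ÷ (24440/77720) = 1.54.
η > 1 ⇒ luxury.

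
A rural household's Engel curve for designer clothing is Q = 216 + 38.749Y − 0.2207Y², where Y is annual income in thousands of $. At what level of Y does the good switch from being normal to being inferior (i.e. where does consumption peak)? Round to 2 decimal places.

dQ/dY = 38.749 − 0.4414Y.
The good is inferior where dQ/dY < 0. Setting dQ/dY = 0 gives Y = 38.749 / 0.4414 = 87.79.

87.79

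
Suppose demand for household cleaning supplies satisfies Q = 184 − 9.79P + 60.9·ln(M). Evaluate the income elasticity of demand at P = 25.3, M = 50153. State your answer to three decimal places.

At P = 25.3, M = 50153: Q = 595.424.
Holding P constant, ∂Q/∂M = 60.9/M = 0.00121428.
η_M = (∂Q/∂M)·(M/Q) = 0.00121428 × (50153/595.424) = 0.102.

0.102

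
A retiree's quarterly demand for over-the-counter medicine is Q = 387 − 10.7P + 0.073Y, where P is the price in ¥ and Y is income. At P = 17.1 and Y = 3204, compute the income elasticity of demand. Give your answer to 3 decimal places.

0.534

At P = 17.1, Y = 3204: Q = 437.922.
Holding P constant, ∂Q/∂Y = 0.073.
η_Y = (∂Q/∂Y)·(Y/Q) = 0.073 × (3204/437.922) = 0.534.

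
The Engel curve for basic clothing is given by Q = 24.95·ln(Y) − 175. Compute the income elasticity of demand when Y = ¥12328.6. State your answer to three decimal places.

0.416

At Y = 12328.6: Q = 60.021.
dQ/dY = 24.95/Y = 0.00202375 at this income.
η = (dQ/dY)·(Y/Q) = 0.00202375 × (12328.6/60.021) = 0.416.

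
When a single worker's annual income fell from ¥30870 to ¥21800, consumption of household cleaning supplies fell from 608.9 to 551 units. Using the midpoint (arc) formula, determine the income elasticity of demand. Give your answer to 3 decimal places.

ΔQ = 551 − 608.9 = -57.9; midpoint Q̄ = (608.9 + 551)/2 = 579.95.
ΔI = 21800 − 30870 = -9070; midpoint Ī = (30870 + 21800)/2 = 26335.
η = (ΔQ/Q̄) ÷ (ΔI/Ī) = (-57.9/579.95) ÷ (-9070/26335) = 0.290.

0.290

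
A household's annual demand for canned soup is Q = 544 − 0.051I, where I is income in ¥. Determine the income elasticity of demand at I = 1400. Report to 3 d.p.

-0.151

At I = 1400: Q = 472.600.
dQ/dI = −0.051.
η = (dQ/dI)·(I/Q) = -0.051 × (1400/472.600) = -0.151.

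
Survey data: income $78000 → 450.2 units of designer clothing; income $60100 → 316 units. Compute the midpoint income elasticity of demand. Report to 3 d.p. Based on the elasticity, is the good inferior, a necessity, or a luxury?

ΔQ = 316 − 450.2 = -134.2; midpoint Q̄ = (450.2 + 316)/2 = 383.1.
ΔI = 60100 − 78000 = -17900; midpoint Ī = (78000 + 60100)/2 = 69050.
η = (ΔQ/Q̄) ÷ (ΔI/Ī) = (-134.2/383.1) ÷ (-17900/69050) = 1.351.
η > 1 ⇒ luxury.

1.351 (luxury)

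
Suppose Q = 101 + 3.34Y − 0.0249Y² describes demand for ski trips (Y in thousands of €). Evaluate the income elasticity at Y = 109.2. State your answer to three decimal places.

At Y = 109.2: Q = 168.8045.
dQ/dY = 3.34 − 0.0498Y = -2.09816.
η = (dQ/dY)·(Y/Q) = -2.09816 × (109.2/168.8045) = -1.357.

-1.357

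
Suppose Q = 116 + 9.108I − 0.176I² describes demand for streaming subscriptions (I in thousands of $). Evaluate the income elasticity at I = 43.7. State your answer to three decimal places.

At I = 43.7: Q = 177.9142.
dQ/dI = 9.108 − 0.352I = -6.27440.
η = (dQ/dI)·(I/Q) = -6.27440 × (43.7/177.9142) = -1.541.

-1.541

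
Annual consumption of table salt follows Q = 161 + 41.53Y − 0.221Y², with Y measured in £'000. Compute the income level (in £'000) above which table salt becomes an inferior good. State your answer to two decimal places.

93.96

dQ/dY = 41.53 − 0.442Y.
The good is inferior where dQ/dY < 0. Setting dQ/dY = 0 gives Y = 41.53 / 0.442 = 93.96.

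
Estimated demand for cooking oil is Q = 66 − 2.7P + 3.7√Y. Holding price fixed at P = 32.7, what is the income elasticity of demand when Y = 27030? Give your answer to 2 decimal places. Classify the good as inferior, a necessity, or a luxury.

At P = 32.7, Y = 27030: Q = 586.020.
Holding P constant, ∂Q/∂Y = 3.7/(2√Y) = 0.0112525.
η_Y = (∂Q/∂Y)·(Y/Q) = 0.0112525 × (27030/586.020) = 0.52.
Since 0 < η < 1, this is a necessity.

0.52 (necessity)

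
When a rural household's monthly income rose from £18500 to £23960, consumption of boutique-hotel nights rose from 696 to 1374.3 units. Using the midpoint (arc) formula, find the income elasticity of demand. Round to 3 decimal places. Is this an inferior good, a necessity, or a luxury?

ΔQ = 1374.3 − 696 = 678.3; midpoint Q̄ = (696 + 1374.3)/2 = 1035.15.
ΔI = 23960 − 18500 = 5460; midpoint Ī = (18500 + 23960)/2 = 21230.
η = (ΔQ/Q̄) ÷ (ΔI/Ī) = (678.3/1035.15) ÷ (5460/21230) = 2.548.
η > 1 ⇒ luxury.

2.548 (luxury)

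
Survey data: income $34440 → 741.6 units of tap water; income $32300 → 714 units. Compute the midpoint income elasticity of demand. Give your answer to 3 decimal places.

ΔQ = 714 − 741.6 = -27.6; midpoint Q̄ = (741.6 + 714)/2 = 727.8.
ΔI = 32300 − 34440 = -2140; midpoint Ī = (34440 + 32300)/2 = 33370.
η = (ΔQ/Q̄) ÷ (ΔI/Ī) = (-27.6/727.8) ÷ (-2140/33370) = 0.591.

0.591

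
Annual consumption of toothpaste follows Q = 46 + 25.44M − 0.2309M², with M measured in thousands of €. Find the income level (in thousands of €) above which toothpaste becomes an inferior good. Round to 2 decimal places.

dQ/dM = 25.44 − 0.4618M.
The good is inferior where dQ/dM < 0. Setting dQ/dM = 0 gives M = 25.44 / 0.4618 = 55.09.

55.09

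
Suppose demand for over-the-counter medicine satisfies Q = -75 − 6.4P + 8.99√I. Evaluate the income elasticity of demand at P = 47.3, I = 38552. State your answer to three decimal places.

At P = 47.3, I = 38552: Q = 1387.436.
Holding P constant, ∂Q/∂I = 8.99/(2√I) = 0.0228932.
η_I = (∂Q/∂I)·(I/Q) = 0.0228932 × (38552/1387.436) = 0.636.

0.636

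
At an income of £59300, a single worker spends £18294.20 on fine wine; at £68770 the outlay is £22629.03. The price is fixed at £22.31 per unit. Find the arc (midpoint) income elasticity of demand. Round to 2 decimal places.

With a constant price, Q₁ = 18294.20/22.31 = 820.000 and Q₂ = 22629.03/22.31 = 1014.300 (equivalently, work directly with expenditure since P cancels).
Midpoint %ΔQ = (22629.03 − 18294.20)/20461.61 = 0.21185; midpoint %ΔI = (68770 − 59300)/64035 = 0.14789.
η = 0.21185 / 0.14789 = 1.43.

1.43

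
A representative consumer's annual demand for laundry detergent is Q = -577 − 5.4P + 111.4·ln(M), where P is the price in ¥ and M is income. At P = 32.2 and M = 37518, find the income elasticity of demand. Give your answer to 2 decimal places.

0.26

At P = 32.2, M = 37518: Q = 422.449.
Holding P constant, ∂Q/∂M = 111.4/M = 0.00296924.
η_M = (∂Q/∂M)·(M/Q) = 0.00296924 × (37518/422.449) = 0.26.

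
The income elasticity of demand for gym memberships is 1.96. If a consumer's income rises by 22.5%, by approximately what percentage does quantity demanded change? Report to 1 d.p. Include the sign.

%ΔQ ≈ η × %ΔI = 1.96 × 22.5% = 44.1%.

44.1%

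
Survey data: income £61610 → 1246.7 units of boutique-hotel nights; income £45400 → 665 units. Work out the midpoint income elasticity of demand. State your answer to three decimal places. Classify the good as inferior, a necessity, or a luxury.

2.009 (luxury)

ΔQ = 665 − 1246.7 = -581.7; midpoint Q̄ = (1246.7 + 665)/2 = 955.85.
ΔI = 45400 − 61610 = -16210; midpoint Ī = (61610 + 45400)/2 = 53505.
η = (ΔQ/Q̄) ÷ (ΔI/Ī) = (-581.7/955.85) ÷ (-16210/53505) = 2.009.
η > 1 ⇒ luxury.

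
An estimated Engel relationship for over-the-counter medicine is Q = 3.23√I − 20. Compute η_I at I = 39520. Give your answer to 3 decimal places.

At I = 39520: Q = 622.112.
dQ/dI = 3.23/(2√I) = 0.00812389 at this income.
η = (dQ/dI)·(I/Q) = 0.00812389 × (39520/622.112) = 0.516.

0.516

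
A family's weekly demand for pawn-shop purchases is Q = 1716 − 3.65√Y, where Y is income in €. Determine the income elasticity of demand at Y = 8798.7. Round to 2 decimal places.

At Y = 8798.7: Q = 1373.625.
dQ/dY = -3.65/(2√Y) = -0.019456 at this income.
η = (dQ/dY)·(Y/Q) = -0.019456 × (8798.7/1373.625) = -0.12.

-0.12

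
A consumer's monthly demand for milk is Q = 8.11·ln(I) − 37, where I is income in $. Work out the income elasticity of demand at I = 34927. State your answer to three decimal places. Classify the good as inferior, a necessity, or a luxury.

At I = 34927: Q = 47.839.
dQ/dI = 8.11/I = 0.000232199 at this income.
η = (dQ/dI)·(I/Q) = 0.000232199 × (34927/47.839) = 0.170.
Since 0 < η < 1, the good is a necessity.

0.170 (necessity)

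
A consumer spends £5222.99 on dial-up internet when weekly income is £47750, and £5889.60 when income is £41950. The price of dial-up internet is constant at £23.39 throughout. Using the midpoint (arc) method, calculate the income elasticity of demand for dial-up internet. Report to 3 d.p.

With a constant price, Q₁ = 5222.99/23.39 = 223.300 and Q₂ = 5889.60/23.39 = 251.800 (equivalently, work directly with expenditure since P cancels).
Midpoint %ΔQ = (5889.60 − 5222.99)/5556.30 = 0.11997; midpoint %ΔI = (41950 − 47750)/44850 = -0.12932.
η = 0.11997 / -0.12932 = -0.928.

-0.928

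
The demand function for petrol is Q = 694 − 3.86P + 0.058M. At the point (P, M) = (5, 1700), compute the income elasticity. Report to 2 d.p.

At P = 5, M = 1700: Q = 773.300.
Holding P constant, ∂Q/∂M = 0.058.
η_M = (∂Q/∂M)·(M/Q) = 0.058 × (1700/773.300) = 0.13.

0.13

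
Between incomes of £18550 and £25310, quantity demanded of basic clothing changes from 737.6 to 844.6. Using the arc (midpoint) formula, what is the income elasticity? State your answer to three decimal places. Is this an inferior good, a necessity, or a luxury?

0.439 (necessity)

ΔQ = 844.6 − 737.6 = 107; midpoint Q̄ = (737.6 + 844.6)/2 = 791.1.
ΔI = 25310 − 18550 = 6760; midpoint Ī = (18550 + 25310)/2 = 21930.
η = (ΔQ/Q̄) ÷ (ΔI/Ī) = (107/791.1) ÷ (6760/21930) = 0.439.
0 < η < 1 ⇒ necessity.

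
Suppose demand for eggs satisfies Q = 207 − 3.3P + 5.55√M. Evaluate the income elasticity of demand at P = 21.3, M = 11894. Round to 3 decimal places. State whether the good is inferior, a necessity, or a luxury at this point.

0.408 (necessity)

At P = 21.3, M = 11894: Q = 741.991.
Holding P constant, ∂Q/∂M = 5.55/(2√M) = 0.0254448.
η_M = (∂Q/∂M)·(M/Q) = 0.0254448 × (11894/741.991) = 0.408.
Since 0 < η < 1, this is a necessity.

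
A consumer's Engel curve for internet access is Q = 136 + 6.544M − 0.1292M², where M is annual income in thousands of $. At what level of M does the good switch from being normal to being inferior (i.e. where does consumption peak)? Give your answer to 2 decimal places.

25.33

dQ/dM = 6.544 − 0.2584M.
The good is inferior where dQ/dM < 0. Setting dQ/dM = 0 gives M = 6.544 / 0.2584 = 25.33.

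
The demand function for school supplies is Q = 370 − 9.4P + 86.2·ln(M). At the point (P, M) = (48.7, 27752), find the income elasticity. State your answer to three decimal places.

0.109

At P = 48.7, M = 27752: Q = 794.138.
Holding P constant, ∂Q/∂M = 86.2/M = 0.00310608.
η_M = (∂Q/∂M)·(M/Q) = 0.00310608 × (27752/794.138) = 0.109.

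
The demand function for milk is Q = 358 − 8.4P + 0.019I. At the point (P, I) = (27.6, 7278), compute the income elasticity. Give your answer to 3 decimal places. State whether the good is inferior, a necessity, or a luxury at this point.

At P = 27.6, I = 7278: Q = 264.442.
Holding P constant, ∂Q/∂I = 0.019.
η_I = (∂Q/∂I)·(I/Q) = 0.019 × (7278/264.442) = 0.523.
Since 0 < η < 1, this is a necessity.

0.523 (necessity)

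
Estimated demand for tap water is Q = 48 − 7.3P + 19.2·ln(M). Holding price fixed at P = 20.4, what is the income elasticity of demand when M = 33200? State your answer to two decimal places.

0.19

At P = 20.4, M = 33200: Q = 98.958.
Holding P constant, ∂Q/∂M = 19.2/M = 0.000578313.
η_M = (∂Q/∂M)·(M/Q) = 0.000578313 × (33200/98.958) = 0.19.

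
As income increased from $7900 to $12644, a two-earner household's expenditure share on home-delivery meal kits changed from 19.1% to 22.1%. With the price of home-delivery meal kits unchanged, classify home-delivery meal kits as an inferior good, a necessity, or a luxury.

luxury

The budget share rises as income rises, so η > 1.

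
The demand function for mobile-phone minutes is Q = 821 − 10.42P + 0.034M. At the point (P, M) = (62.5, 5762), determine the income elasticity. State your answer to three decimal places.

0.536

At P = 62.5, M = 5762: Q = 365.658.
Holding P constant, ∂Q/∂M = 0.034.
η_M = (∂Q/∂M)·(M/Q) = 0.034 × (5762/365.658) = 0.536.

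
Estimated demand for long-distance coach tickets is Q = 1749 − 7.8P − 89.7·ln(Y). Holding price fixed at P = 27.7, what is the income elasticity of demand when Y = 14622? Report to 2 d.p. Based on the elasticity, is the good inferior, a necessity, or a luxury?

-0.13 (inferior good)

At P = 27.7, Y = 14622: Q = 672.692.
Holding P constant, ∂Q/∂Y = -89.7/Y = -0.00613459.
η_Y = (∂Q/∂Y)·(Y/Q) = -0.00613459 × (14622/672.692) = -0.13.
Since η < 0, this is an inferior good.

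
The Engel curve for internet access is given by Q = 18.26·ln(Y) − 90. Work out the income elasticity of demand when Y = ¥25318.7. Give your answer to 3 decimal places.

0.192

At Y = 25318.7: Q = 95.144.
dQ/dY = 18.26/Y = 0.000721206 at this income.
η = (dQ/dY)·(Y/Q) = 0.000721206 × (25318.7/95.144) = 0.192.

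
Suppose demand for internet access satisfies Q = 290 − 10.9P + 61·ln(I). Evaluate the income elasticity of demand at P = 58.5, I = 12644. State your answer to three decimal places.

At P = 58.5, I = 12644: Q = 228.491.
Holding P constant, ∂Q/∂I = 61/I = 0.00482442.
η_I = (∂Q/∂I)·(I/Q) = 0.00482442 × (12644/228.491) = 0.267.

0.267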